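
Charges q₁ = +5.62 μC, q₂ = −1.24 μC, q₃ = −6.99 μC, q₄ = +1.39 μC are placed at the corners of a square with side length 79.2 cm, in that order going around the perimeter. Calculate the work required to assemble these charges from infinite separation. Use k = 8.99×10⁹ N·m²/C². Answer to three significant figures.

-0.331 J

The work to assemble the configuration equals its total potential energy, U = Σ kqᵢqⱼ/rᵢⱼ over all pairs.
The four side pairs have separation 0.792 m and the two diagonal pairs 1.12 m.
Summing all 6 pair terms gives U = -0.331 J.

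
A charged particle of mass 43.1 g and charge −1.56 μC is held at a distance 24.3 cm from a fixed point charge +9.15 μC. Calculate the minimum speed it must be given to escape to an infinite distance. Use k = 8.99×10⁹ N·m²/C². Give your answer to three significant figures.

4.95 m/s

To just escape, total mechanical energy must reach zero at infinity: ½mv²_min + U = 0, so ½mv²_min = −U = |kQq|/r.
|U| = |kQq|/r = (8.99×10⁹ N·m²/C²)(9.15×10⁻⁶)(1.56×10⁻⁶)/(0.243) = 0.528 J.
v_min = √(2|U|/m) = √(2·0.528/0.0431) = 4.95 m/s.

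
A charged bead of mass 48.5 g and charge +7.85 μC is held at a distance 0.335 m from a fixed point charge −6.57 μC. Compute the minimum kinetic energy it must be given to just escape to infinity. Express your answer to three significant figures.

1.38 J

To just escape, total mechanical energy must reach zero at infinity: ½mv²_min + U = 0, so ½mv²_min = −U = |kQq|/r.
|U| = |kQq|/r = (8.99×10⁹ N·m²/C²)(6.57×10⁻⁶)(7.85×10⁻⁶)/(0.335) = 1.38 J.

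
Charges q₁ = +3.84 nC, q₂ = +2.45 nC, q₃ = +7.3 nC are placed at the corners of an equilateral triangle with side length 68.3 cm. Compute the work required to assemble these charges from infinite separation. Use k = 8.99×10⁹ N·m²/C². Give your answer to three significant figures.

7.28×10⁻⁷ J

The assembly work is the sum of pairwise potential energies, U = Σ_{i<j} kqᵢqⱼ/rᵢⱼ.
All three pair separations equal the side length, 0.683 m.
U = (1.24×10⁻⁷) + (3.69×10⁻⁷) + (2.35×10⁻⁷) = 7.28×10⁻⁷ J.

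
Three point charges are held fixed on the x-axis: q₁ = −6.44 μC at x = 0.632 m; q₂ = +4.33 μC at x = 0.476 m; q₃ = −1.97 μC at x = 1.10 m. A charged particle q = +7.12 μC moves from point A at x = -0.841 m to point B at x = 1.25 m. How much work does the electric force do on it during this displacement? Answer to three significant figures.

The work done by the electric force is W_field = −ΔU = −q(V_B − V_A) = q(V_A − V_B).
At A: distances to the source charges are 1.47 m, 1.32 m, 1.94 m; V_A = Σ kqᵢ/rᵢ = -1.89×10⁴ V.
At B: distances to the source charges are 0.618 m, 0.774 m, 0.150 m; V_B = Σ kqᵢ/rᵢ = -1.61×10⁵ V.
ΔV = V_B − V_A = -1.43×10⁵ V.
W_field = −qΔV = −(7.12×10⁻⁶ C)(-1.43×10⁵ V) = 1.02 J.

1.02 J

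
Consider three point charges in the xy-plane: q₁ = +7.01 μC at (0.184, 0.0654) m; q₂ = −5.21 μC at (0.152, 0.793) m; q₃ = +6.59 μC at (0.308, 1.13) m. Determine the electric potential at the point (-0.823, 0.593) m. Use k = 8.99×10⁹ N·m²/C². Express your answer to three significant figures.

The total potential is the scalar sum of each charge's contribution, V = Σ kqᵢ/rᵢ.
Distances from the field point to each charge: r₁ = 1.14 m, r₂ = 0.995 m, r₃ = 1.25 m.
V = k[(7.01×10⁻⁶)/(1.14) + (-5.21×10⁻⁶)/(0.995) + (6.59×10⁻⁶)/(1.25)] = 5.57×10⁴ V.

5.57×10⁴ V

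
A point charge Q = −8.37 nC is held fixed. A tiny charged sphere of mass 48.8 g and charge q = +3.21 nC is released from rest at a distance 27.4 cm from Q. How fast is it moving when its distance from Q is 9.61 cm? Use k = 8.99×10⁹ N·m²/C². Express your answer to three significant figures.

Only the electrostatic force acts, so mechanical energy is conserved: ½mv² = U₁ − U₂ = kQq(1/r₁ − 1/r₂).
U₁ − U₂ = (8.99×10⁹ N·m²/C²)(-8.37×10⁻⁹ C)(3.21×10⁻⁹ C)(1/0.274 − 1/0.0961) = 1.63×10⁻⁶ J.
v = √(2·1.63×10⁻⁶/0.0488) = 8.18×10⁻³ m/s.

8.18×10⁻³ m/s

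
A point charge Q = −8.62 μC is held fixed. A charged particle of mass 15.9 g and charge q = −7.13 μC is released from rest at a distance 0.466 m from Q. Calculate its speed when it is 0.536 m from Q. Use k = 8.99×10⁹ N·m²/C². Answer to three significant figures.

4.41 m/s

Only the electrostatic force acts, so mechanical energy is conserved: ½mv² = U₁ − U₂ = kQq(1/r₁ − 1/r₂).
U₁ − U₂ = (8.99×10⁹ N·m²/C²)(-8.62×10⁻⁶ C)(-7.13×10⁻⁶ C)(1/0.466 − 1/0.536) = 0.155 J.
v = √(2·0.155/0.0159) = 4.41 m/s.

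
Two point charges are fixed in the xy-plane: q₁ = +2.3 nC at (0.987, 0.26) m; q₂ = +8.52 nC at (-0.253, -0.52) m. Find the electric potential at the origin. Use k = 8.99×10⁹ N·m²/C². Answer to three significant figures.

153 V

Electric potential is a scalar, so the contributions from each charge add algebraically: V = Σ kqᵢ/rᵢ.
Distances from the field point to each charge: r₁ = 1.02 m, r₂ = 0.578 m.
V = k[(2.30×10⁻⁹)/(1.02) + (8.52×10⁻⁹)/(0.578)] = 153 V.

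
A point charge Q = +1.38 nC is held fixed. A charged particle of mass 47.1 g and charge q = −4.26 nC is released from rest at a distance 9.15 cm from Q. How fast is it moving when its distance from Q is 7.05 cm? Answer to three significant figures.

Only the electrostatic force acts, so mechanical energy is conserved: ½mv² = U₁ − U₂ = kQq(1/r₁ − 1/r₂).
U₁ − U₂ = (8.99×10⁹ N·m²/C²)(1.38×10⁻⁹ C)(-4.26×10⁻⁹ C)(1/0.0915 − 1/0.0705) = 1.72×10⁻⁷ J.
v = √(2·1.72×10⁻⁷/0.0471) = 2.70×10⁻³ m/s.

2.70×10⁻³ m/s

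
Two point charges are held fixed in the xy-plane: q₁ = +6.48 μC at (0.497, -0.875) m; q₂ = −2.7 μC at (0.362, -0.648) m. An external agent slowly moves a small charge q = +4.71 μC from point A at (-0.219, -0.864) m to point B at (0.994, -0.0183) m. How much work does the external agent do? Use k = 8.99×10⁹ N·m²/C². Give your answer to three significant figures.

-0.0498 J

For quasistatic motion the external work equals the change in potential energy: W_ext = qΔV = q(V_B − V_A).
At A: distances to the source charges are 0.716 m, 0.620 m; V_A = Σ kqᵢ/rᵢ = 4.22×10⁴ V.
At B: distances to the source charges are 0.990 m, 0.892 m; V_B = Σ kqᵢ/rᵢ = 3.16×10⁴ V.
ΔV = V_B − V_A = -1.06×10⁴ V.
W_ext = qΔV = (4.71×10⁻⁶ C)(-1.06×10⁴ V) = -0.0498 J.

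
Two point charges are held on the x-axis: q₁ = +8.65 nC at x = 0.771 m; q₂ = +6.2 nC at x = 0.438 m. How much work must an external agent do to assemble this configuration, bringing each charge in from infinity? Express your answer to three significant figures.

The work to assemble the configuration equals its total potential energy, U = Σ kqᵢqⱼ/rᵢⱼ over all pairs.
Pair separations: r₁₂ = 0.333 m.
U = (1.45×10⁻⁶) = 1.45×10⁻⁶ J.

1.45×10⁻⁶ J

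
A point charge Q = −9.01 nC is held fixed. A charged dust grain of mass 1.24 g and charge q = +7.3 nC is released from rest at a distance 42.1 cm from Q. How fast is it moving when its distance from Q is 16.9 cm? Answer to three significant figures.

Only the electrostatic force acts, so mechanical energy is conserved: ½mv² = U₁ − U₂ = kQq(1/r₁ − 1/r₂).
U₁ − U₂ = (8.99×10⁹ N·m²/C²)(-9.01×10⁻⁹ C)(7.30×10⁻⁹ C)(1/0.421 − 1/0.169) = 2.09×10⁻⁶ J.
v = √(2·2.09×10⁻⁶/1.24×10⁻³) = 0.0581 m/s.

0.0581 m/s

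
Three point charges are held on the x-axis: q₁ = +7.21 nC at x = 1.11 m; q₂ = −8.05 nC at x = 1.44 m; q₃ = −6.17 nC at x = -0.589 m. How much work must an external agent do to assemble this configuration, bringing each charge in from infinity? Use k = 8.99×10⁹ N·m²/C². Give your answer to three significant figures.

The assembly work is the sum of pairwise potential energies, U = Σ_{i<j} kqᵢqⱼ/rᵢⱼ.
Pair separations: r₁₂ = 0.330 m, r₁₃ = 1.70 m, r₂₃ = 2.03 m.
U = (-1.58×10⁻⁶) + (-2.35×10⁻⁷) + (2.20×10⁻⁷) = -1.60×10⁻⁶ J.

-1.60×10⁻⁶ J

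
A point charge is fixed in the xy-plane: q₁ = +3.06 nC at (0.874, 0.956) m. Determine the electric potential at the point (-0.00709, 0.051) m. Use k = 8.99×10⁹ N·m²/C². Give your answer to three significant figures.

Electric potential is a scalar, so the contributions from each charge add algebraically: V = Σ kqᵢ/rᵢ.
Distances from the field point to each charge: r₁ = 1.26 m.
V = k[(3.06×10⁻⁹)/(1.26)] = 21.8 V.

21.8 V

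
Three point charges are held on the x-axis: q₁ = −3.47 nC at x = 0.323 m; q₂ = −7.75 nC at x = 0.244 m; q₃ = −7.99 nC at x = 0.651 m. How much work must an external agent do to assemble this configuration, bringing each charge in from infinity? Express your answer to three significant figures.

The assembly work is the sum of pairwise potential energies, U = Σ_{i<j} kqᵢqⱼ/rᵢⱼ.
Pair separations: r₁₂ = 0.0790 m, r₁₃ = 0.328 m, r₂₃ = 0.407 m.
U = (3.06×10⁻⁶) + (7.60×10⁻⁷) + (1.37×10⁻⁶) = 5.19×10⁻⁶ J.

5.19×10⁻⁶ J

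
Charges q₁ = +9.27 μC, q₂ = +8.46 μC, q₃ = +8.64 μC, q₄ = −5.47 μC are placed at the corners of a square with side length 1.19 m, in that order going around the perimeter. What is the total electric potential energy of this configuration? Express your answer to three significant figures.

0.585 J

The assembly work is the sum of pairwise potential energies, U = Σ_{i<j} kqᵢqⱼ/rᵢⱼ.
The four side pairs have separation 1.19 m and the two diagonal pairs 1.68 m.
Summing all 6 pair terms gives U = 0.585 J.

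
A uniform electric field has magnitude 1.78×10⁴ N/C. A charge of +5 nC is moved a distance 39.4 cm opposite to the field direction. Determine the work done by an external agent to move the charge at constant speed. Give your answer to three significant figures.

3.51×10⁻⁵ J

The potential change for a displacement 39.4 cm opposite to the field direction is ΔV = +Ed = 7010 V.
W_ext = qΔV = 3.51×10⁻⁵ J.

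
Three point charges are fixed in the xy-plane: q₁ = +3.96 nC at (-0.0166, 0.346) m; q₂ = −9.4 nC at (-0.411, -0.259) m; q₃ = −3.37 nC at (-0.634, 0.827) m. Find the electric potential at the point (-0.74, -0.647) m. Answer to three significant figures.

-158 V

Electric potential is a scalar, so the contributions from each charge add algebraically: V = Σ kqᵢ/rᵢ.
Distances from the field point to each charge: r₁ = 1.23 m, r₂ = 0.509 m, r₃ = 1.48 m.
V = k[(3.96×10⁻⁹)/(1.23) + (-9.40×10⁻⁹)/(0.509) + (-3.37×10⁻⁹)/(1.48)] = -158 V.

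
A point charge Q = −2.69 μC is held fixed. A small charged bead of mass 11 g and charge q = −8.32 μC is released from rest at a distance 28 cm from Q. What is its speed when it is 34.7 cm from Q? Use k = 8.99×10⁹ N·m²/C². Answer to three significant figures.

Only the electrostatic force acts, so mechanical energy is conserved: ½mv² = U₁ − U₂ = kQq(1/r₁ − 1/r₂).
U₁ − U₂ = (8.99×10⁹ N·m²/C²)(-2.69×10⁻⁶ C)(-8.32×10⁻⁶ C)(1/0.280 − 1/0.347) = 0.139 J.
v = √(2·0.139/0.0110) = 5.02 m/s.

5.02 m/s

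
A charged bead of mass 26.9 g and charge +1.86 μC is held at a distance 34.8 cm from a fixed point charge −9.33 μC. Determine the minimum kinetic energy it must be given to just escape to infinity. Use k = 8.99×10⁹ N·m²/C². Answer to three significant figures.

0.448 J

To just escape, total mechanical energy must reach zero at infinity: ½mv²_min + U = 0, so ½mv²_min = −U = |kQq|/r.
|U| = |kQq|/r = (8.99×10⁹ N·m²/C²)(9.33×10⁻⁶)(1.86×10⁻⁶)/(0.348) = 0.448 J.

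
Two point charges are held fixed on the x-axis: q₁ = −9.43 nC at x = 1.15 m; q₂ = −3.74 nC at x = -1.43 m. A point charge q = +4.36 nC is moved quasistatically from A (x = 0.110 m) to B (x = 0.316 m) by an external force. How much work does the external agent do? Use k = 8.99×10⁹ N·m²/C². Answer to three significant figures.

For quasistatic motion the external work equals the change in potential energy: W_ext = qΔV = q(V_B − V_A).
At A: distances to the source charges are 1.04 m, 1.54 m; V_A = Σ kqᵢ/rᵢ = -103 V.
At B: distances to the source charges are 0.834 m, 1.75 m; V_B = Σ kqᵢ/rᵢ = -121 V.
ΔV = V_B − V_A = -17.6 V.
W_ext = qΔV = (4.36×10⁻⁹ C)(-17.6 V) = -7.66×10⁻⁸ J.

-7.66×10⁻⁸ J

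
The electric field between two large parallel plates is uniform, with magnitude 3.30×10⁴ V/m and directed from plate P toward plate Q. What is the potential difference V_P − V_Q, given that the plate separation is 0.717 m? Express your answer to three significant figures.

In a uniform field, potential decreases in the direction of E: ΔV = −E·d for a displacement d parallel to E.
Going from Q to P is a displacement of 0.717 m opposite to the field, so V_P − V_Q = +Ed = 2.37×10⁴ V.

2.37×10⁴ V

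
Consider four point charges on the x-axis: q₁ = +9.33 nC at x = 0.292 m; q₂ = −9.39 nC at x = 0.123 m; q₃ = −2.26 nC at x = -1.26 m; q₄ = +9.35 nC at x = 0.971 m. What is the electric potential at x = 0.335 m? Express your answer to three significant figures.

1670 V

Electric potential is a scalar, so the contributions from each charge add algebraically: V = Σ kqᵢ/rᵢ.
Distances from the field point to each charge: r₁ = 0.0430 m, r₂ = 0.212 m, r₃ = 1.59 m, r₄ = 0.636 m.
V = k[(9.33×10⁻⁹)/(0.0430) + (-9.39×10⁻⁹)/(0.212) + (-2.26×10⁻⁹)/(1.59) + (9.35×10⁻⁹)/(0.636)] = 1670 V.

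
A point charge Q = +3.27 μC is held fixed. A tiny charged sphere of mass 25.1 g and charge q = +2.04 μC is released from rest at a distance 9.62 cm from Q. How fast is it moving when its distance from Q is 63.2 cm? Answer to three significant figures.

6.49 m/s

Only the electrostatic force acts, so mechanical energy is conserved: ½mv² = U₁ − U₂ = kQq(1/r₁ − 1/r₂).
U₁ − U₂ = (8.99×10⁹ N·m²/C²)(3.27×10⁻⁶ C)(2.04×10⁻⁶ C)(1/0.0962 − 1/0.632) = 0.529 J.
v = √(2·0.529/0.0251) = 6.49 m/s.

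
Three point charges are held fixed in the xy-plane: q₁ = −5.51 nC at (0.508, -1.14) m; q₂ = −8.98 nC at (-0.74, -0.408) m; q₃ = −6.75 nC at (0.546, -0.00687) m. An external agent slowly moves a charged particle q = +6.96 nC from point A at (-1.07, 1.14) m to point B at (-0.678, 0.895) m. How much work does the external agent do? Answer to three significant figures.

-1.62×10⁻⁷ J

For quasistatic motion the external work equals the change in potential energy: W_ext = qΔV = q(V_B − V_A).
At A: distances to the source charges are 2.77 m, 1.58 m, 1.98 m; V_A = Σ kqᵢ/rᵢ = -99.5 V.
At B: distances to the source charges are 2.36 m, 1.30 m, 1.52 m; V_B = Σ kqᵢ/rᵢ = -123 V.
ΔV = V_B − V_A = -23.3 V.
W_ext = qΔV = (6.96×10⁻⁹ C)(-23.3 V) = -1.62×10⁻⁷ J.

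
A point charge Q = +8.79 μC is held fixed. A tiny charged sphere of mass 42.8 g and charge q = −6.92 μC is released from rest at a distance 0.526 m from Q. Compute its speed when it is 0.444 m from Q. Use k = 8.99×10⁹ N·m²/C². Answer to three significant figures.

3.00 m/s

Only the electrostatic force acts, so mechanical energy is conserved: ½mv² = U₁ − U₂ = kQq(1/r₁ − 1/r₂).
U₁ − U₂ = (8.99×10⁹ N·m²/C²)(8.79×10⁻⁶ C)(-6.92×10⁻⁶ C)(1/0.526 − 1/0.444) = 0.192 J.
v = √(2·0.192/0.0428) = 3.00 m/s.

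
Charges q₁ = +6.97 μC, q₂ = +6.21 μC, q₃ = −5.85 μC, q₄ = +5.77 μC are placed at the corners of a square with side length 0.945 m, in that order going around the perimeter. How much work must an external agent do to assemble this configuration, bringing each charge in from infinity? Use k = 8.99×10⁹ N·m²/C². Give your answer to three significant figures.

The assembly work is the sum of pairwise potential energies, U = Σ_{i<j} kqᵢqⱼ/rᵢⱼ.
The four side pairs have separation 0.945 m and the two diagonal pairs 1.34 m.
Summing all 6 pair terms gives U = 0.0944 J.

0.0944 J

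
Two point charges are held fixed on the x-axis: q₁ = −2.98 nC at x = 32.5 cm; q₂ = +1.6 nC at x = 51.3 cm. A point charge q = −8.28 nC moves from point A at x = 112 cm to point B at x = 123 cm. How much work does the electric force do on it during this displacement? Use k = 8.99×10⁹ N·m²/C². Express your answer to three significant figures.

3.81×10⁻⁹ J

The work done by the electric force is W_field = −ΔU = −q(V_B − V_A) = q(V_A − V_B).
At A: distances to the source charges are 0.795 m, 0.607 m; V_A = Σ kqᵢ/rᵢ = -10.0 V.
At B: distances to the source charges are 0.905 m, 0.717 m; V_B = Σ kqᵢ/rᵢ = -9.54 V.
ΔV = V_B − V_A = 0.460 V.
W_field = −qΔV = −(-8.28×10⁻⁹ C)(0.460 V) = 3.81×10⁻⁹ J.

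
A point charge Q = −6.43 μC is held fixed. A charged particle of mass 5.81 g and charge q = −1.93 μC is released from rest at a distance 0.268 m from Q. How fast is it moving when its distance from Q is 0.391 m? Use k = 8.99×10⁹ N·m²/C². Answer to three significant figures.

Only the electrostatic force acts, so mechanical energy is conserved: ½mv² = U₁ − U₂ = kQq(1/r₁ − 1/r₂).
U₁ − U₂ = (8.99×10⁹ N·m²/C²)(-6.43×10⁻⁶ C)(-1.93×10⁻⁶ C)(1/0.268 − 1/0.391) = 0.131 J.
v = √(2·0.131/5.81×10⁻³) = 6.71 m/s.

6.71 m/s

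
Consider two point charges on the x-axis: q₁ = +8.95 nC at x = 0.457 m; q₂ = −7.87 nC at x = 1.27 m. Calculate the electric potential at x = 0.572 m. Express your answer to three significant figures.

598 V

The total potential is the scalar sum of each charge's contribution, V = Σ kqᵢ/rᵢ.
Distances from the field point to each charge: r₁ = 0.115 m, r₂ = 0.698 m.
V = k[(8.95×10⁻⁹)/(0.115) + (-7.87×10⁻⁹)/(0.698)] = 598 V.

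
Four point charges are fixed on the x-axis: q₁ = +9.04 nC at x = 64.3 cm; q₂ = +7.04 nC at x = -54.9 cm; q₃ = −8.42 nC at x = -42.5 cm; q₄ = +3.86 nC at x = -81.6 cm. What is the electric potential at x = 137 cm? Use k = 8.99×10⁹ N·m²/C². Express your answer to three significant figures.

118 V

Electric potential is a scalar, so the contributions from each charge add algebraically: V = Σ kqᵢ/rᵢ.
Distances from the field point to each charge: r₁ = 0.727 m, r₂ = 1.92 m, r₃ = 1.80 m, r₄ = 2.19 m.
V = k[(9.04×10⁻⁹)/(0.727) + (7.04×10⁻⁹)/(1.92) + (-8.42×10⁻⁹)/(1.80) + (3.86×10⁻⁹)/(2.19)] = 118 V.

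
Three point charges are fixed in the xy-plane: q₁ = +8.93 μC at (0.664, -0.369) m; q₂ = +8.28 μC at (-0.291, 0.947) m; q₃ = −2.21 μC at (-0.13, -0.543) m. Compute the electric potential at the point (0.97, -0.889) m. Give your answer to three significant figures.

1.49×10⁵ V

Electric potential is a scalar, so the contributions from each charge add algebraically: V = Σ kqᵢ/rᵢ.
Distances from the field point to each charge: r₁ = 0.603 m, r₂ = 2.23 m, r₃ = 1.15 m.
V = k[(8.93×10⁻⁶)/(0.603) + (8.28×10⁻⁶)/(2.23) + (-2.21×10⁻⁶)/(1.15)] = 1.49×10⁵ V.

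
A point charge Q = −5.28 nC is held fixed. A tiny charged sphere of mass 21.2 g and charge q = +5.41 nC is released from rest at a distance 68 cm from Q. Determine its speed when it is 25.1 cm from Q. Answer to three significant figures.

Only the electrostatic force acts, so mechanical energy is conserved: ½mv² = U₁ − U₂ = kQq(1/r₁ − 1/r₂).
U₁ − U₂ = (8.99×10⁹ N·m²/C²)(-5.28×10⁻⁹ C)(5.41×10⁻⁹ C)(1/0.680 − 1/0.251) = 6.45×10⁻⁷ J.
v = √(2·6.45×10⁻⁷/0.0212) = 7.80×10⁻³ m/s.

7.80×10⁻³ m/s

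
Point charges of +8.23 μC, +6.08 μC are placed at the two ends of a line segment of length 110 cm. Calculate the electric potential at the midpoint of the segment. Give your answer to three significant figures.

2.34×10⁵ V

The total potential is the scalar sum of each charge's contribution, V = Σ kqᵢ/rᵢ.
Each charge is 0.550 m from the midpoint.
V = k[(8.23×10⁻⁶)/(0.550) + (6.08×10⁻⁶)/(0.550)] = 2.34×10⁵ V.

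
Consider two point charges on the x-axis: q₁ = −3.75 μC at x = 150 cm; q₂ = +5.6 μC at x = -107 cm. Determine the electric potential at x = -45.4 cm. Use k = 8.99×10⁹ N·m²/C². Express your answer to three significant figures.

The total potential is the scalar sum of each charge's contribution, V = Σ kqᵢ/rᵢ.
Distances from the field point to each charge: r₁ = 1.95 m, r₂ = 0.616 m.
V = k[(-3.75×10⁻⁶)/(1.95) + (5.60×10⁻⁶)/(0.616)] = 6.45×10⁴ V.

6.45×10⁴ V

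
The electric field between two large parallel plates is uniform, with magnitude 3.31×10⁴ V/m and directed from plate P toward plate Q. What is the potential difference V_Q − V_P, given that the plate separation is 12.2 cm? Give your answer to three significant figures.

In a uniform field, potential decreases in the direction of E: ΔV = −E·d for a displacement d parallel to E.
Going from P to Q is a displacement of 12.2 cm along the field, so V_Q − V_P = −Ed = -4040 V.

-4040 V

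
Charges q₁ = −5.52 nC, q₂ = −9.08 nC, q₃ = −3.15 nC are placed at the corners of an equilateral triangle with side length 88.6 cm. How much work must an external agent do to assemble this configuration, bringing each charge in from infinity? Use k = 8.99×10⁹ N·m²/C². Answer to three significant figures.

The assembly work is the sum of pairwise potential energies, U = Σ_{i<j} kqᵢqⱼ/rᵢⱼ.
All three pair separations equal the side length, 0.886 m.
U = (5.09×10⁻⁷) + (1.76×10⁻⁷) + (2.90×10⁻⁷) = 9.75×10⁻⁷ J.

9.75×10⁻⁷ J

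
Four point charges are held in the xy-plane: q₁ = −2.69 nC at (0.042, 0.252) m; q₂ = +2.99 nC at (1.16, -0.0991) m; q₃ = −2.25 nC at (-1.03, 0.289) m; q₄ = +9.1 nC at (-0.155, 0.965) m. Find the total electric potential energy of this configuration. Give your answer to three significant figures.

The assembly work is the sum of pairwise potential energies, U = Σ_{i<j} kqᵢqⱼ/rᵢⱼ.
Pair separations: r₁₂ = 1.17 m, r₁₃ = 1.07 m, r₁₄ = 0.740 m, r₂₃ = 2.22 m, r₂₄ = 1.69 m, r₃₄ = 1.11 m.
Summing all 6 pair terms gives U = -3.58×10⁻⁷ J.

-3.58×10⁻⁷ J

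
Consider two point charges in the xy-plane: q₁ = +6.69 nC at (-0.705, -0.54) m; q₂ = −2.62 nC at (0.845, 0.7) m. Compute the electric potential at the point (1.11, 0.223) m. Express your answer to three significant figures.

-12.6 V

Electric potential is a scalar, so the contributions from each charge add algebraically: V = Σ kqᵢ/rᵢ.
Distances from the field point to each charge: r₁ = 1.97 m, r₂ = 0.546 m.
V = k[(6.69×10⁻⁹)/(1.97) + (-2.62×10⁻⁹)/(0.546)] = -12.6 V.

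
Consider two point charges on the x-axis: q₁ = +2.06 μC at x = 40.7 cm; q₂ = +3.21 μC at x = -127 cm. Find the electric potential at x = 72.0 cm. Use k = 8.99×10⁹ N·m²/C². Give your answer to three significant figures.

The total potential is the scalar sum of each charge's contribution, V = Σ kqᵢ/rᵢ.
Distances from the field point to each charge: r₁ = 0.313 m, r₂ = 1.99 m.
V = k[(2.06×10⁻⁶)/(0.313) + (3.21×10⁻⁶)/(1.99)] = 7.37×10⁴ V.

7.37×10⁴ V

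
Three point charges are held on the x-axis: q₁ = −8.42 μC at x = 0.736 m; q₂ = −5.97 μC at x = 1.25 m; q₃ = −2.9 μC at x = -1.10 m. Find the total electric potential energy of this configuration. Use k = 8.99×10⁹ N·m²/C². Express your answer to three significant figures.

The work to assemble the configuration equals its total potential energy, U = Σ kqᵢqⱼ/rᵢⱼ over all pairs.
Pair separations: r₁₂ = 0.514 m, r₁₃ = 1.84 m, r₂₃ = 2.35 m.
U = (0.879) + (0.120) + (0.0662) = 1.06 J.

1.06 J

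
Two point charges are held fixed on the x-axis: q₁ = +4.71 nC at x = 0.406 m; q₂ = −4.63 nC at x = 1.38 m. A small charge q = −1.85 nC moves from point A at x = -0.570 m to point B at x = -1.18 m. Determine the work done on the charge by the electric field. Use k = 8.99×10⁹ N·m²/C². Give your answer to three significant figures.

The work done by the electric force is W_field = −ΔU = −q(V_B − V_A) = q(V_A − V_B).
At A: distances to the source charges are 0.976 m, 1.95 m; V_A = Σ kqᵢ/rᵢ = 22.0 V.
At B: distances to the source charges are 1.59 m, 2.56 m; V_B = Σ kqᵢ/rᵢ = 10.4 V.
ΔV = V_B − V_A = -11.6 V.
W_field = −qΔV = −(-1.85×10⁻⁹ C)(-11.6 V) = -2.15×10⁻⁸ J.

-2.15×10⁻⁸ J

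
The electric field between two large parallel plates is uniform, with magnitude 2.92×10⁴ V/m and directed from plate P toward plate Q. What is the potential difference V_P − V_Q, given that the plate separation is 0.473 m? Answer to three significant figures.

In a uniform field, potential decreases in the direction of E: ΔV = −E·d for a displacement d parallel to E.
Going from Q to P is a displacement of 0.473 m opposite to the field, so V_P − V_Q = +Ed = 1.38×10⁴ V.

1.38×10⁴ V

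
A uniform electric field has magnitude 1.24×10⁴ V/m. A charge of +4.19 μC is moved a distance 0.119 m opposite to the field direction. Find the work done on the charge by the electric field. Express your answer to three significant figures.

-6.18×10⁻³ J

The potential change for a displacement 0.119 m opposite to the field direction is ΔV = +Ed = 1480 V.
W_field = −qΔV = -6.18×10⁻³ J.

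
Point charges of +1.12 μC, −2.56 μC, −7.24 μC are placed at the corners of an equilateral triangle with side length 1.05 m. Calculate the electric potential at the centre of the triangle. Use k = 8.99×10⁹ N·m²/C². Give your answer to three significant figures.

-1.29×10⁵ V

The total potential is the scalar sum of each charge's contribution, V = Σ kqᵢ/rᵢ.
The distance from each vertex to the centroid is a/√3 = 0.606 m.
V = k[(1.12×10⁻⁶)/(0.606) + (-2.56×10⁻⁶)/(0.606) + (-7.24×10⁻⁶)/(0.606)] = -1.29×10⁵ V.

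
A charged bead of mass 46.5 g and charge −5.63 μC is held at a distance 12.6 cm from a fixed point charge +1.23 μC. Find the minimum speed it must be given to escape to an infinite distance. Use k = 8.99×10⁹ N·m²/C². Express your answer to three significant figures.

To just escape, total mechanical energy must reach zero at infinity: ½mv²_min + U = 0, so ½mv²_min = −U = |kQq|/r.
|U| = |kQq|/r = (8.99×10⁹ N·m²/C²)(1.23×10⁻⁶)(5.63×10⁻⁶)/(0.126) = 0.494 J.
v_min = √(2|U|/m) = √(2·0.494/0.0465) = 4.61 m/s.

4.61 m/s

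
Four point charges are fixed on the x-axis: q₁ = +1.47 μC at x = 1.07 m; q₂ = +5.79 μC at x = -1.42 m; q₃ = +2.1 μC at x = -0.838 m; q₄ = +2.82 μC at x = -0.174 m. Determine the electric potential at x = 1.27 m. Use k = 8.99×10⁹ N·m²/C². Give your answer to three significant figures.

The total potential is the scalar sum of each charge's contribution, V = Σ kqᵢ/rᵢ.
Distances from the field point to each charge: r₁ = 0.200 m, r₂ = 2.69 m, r₃ = 2.11 m, r₄ = 1.44 m.
V = k[(1.47×10⁻⁶)/(0.200) + (5.79×10⁻⁶)/(2.69) + (2.10×10⁻⁶)/(2.11) + (2.82×10⁻⁶)/(1.44)] = 1.12×10⁵ V.

1.12×10⁵ V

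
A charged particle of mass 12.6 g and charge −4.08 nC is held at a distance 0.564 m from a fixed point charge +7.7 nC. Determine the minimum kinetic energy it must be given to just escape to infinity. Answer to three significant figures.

5.01×10⁻⁷ J

To just escape, total mechanical energy must reach zero at infinity: ½mv²_min + U = 0, so ½mv²_min = −U = |kQq|/r.
|U| = |kQq|/r = (8.99×10⁹ N·m²/C²)(7.70×10⁻⁹)(4.08×10⁻⁹)/(0.564) = 5.01×10⁻⁷ J.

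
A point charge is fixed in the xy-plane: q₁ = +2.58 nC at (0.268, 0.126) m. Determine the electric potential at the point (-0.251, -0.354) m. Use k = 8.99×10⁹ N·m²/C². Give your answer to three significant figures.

32.8 V

The total potential is the scalar sum of each charge's contribution, V = Σ kqᵢ/rᵢ.
Distances from the field point to each charge: r₁ = 0.707 m.
V = k[(2.58×10⁻⁹)/(0.707)] = 32.8 V.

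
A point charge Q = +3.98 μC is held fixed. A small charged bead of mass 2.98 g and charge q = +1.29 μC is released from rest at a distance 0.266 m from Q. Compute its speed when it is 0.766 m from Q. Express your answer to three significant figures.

Only the electrostatic force acts, so mechanical energy is conserved: ½mv² = U₁ − U₂ = kQq(1/r₁ − 1/r₂).
U₁ − U₂ = (8.99×10⁹ N·m²/C²)(3.98×10⁻⁶ C)(1.29×10⁻⁶ C)(1/0.266 − 1/0.766) = 0.113 J.
v = √(2·0.113/2.98×10⁻³) = 8.72 m/s.

8.72 m/s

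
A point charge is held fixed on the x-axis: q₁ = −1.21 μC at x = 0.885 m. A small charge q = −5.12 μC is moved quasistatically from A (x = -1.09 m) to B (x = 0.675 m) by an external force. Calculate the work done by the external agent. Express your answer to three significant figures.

For quasistatic motion the external work equals the change in potential energy: W_ext = qΔV = q(V_B − V_A).
At A: distance to the source charge is 1.98 m; V_A = kq₁/r = -5510 V.
At B: distance to the source charge is 0.210 m; V_B = kq₁/r = -5.18×10⁴ V.
ΔV = V_B − V_A = -4.63×10⁴ V.
W_ext = qΔV = (-5.12×10⁻⁶ C)(-4.63×10⁴ V) = 0.237 J.

0.237 J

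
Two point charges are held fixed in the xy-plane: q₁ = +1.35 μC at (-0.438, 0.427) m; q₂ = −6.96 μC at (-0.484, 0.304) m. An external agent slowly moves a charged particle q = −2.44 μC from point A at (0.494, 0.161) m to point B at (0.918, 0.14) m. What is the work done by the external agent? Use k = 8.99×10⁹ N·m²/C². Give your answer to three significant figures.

-0.0371 J

For quasistatic motion the external work equals the change in potential energy: W_ext = qΔV = q(V_B − V_A).
At A: distances to the source charges are 0.969 m, 0.988 m; V_A = Σ kqᵢ/rᵢ = -5.08×10⁴ V.
At B: distances to the source charges are 1.39 m, 1.41 m; V_B = Σ kqᵢ/rᵢ = -3.56×10⁴ V.
ΔV = V_B − V_A = 1.52×10⁴ V.
W_ext = qΔV = (-2.44×10⁻⁶ C)(1.52×10⁴ V) = -0.0371 J.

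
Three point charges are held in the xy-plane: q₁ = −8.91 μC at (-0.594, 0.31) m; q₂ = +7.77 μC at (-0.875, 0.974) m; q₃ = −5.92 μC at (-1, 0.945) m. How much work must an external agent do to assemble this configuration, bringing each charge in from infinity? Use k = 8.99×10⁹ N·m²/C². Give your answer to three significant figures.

-3.46 J

The assembly work is the sum of pairwise potential energies, U = Σ_{i<j} kqᵢqⱼ/rᵢⱼ.
Pair separations: r₁₂ = 0.721 m, r₁₃ = 0.754 m, r₂₃ = 0.128 m.
U = (-0.863) + (0.629) + (-3.22) = -3.46 J.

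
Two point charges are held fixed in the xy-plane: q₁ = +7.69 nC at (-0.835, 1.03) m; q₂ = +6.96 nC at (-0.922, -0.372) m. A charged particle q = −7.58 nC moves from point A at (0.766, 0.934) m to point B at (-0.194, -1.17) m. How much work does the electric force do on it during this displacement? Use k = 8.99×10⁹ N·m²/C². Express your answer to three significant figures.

1.19×10⁻⁷ J

The work done by the electric force is W_field = −ΔU = −q(V_B − V_A) = q(V_A − V_B).
At A: distances to the source charges are 1.60 m, 2.13 m; V_A = Σ kqᵢ/rᵢ = 72.4 V.
At B: distances to the source charges are 2.29 m, 1.08 m; V_B = Σ kqᵢ/rᵢ = 88.1 V.
ΔV = V_B − V_A = 15.7 V.
W_field = −qΔV = −(-7.58×10⁻⁹ C)(15.7 V) = 1.19×10⁻⁷ J.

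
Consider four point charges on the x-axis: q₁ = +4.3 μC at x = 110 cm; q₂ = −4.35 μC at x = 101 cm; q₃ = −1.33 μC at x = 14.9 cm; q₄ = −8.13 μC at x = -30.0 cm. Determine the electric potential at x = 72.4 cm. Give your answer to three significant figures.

Electric potential is a scalar, so the contributions from each charge add algebraically: V = Σ kqᵢ/rᵢ.
Distances from the field point to each charge: r₁ = 0.376 m, r₂ = 0.286 m, r₃ = 0.575 m, r₄ = 1.02 m.
V = k[(4.30×10⁻⁶)/(0.376) + (-4.35×10⁻⁶)/(0.286) + (-1.33×10⁻⁶)/(0.575) + (-8.13×10⁻⁶)/(1.02)] = -1.26×10⁵ V.

-1.26×10⁵ V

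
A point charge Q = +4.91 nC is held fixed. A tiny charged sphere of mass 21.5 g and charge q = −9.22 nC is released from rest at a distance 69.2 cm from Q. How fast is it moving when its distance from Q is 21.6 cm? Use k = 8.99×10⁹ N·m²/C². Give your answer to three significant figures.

Only the electrostatic force acts, so mechanical energy is conserved: ½mv² = U₁ − U₂ = kQq(1/r₁ − 1/r₂).
U₁ − U₂ = (8.99×10⁹ N·m²/C²)(4.91×10⁻⁹ C)(-9.22×10⁻⁹ C)(1/0.692 − 1/0.216) = 1.30×10⁻⁶ J.
v = √(2·1.30×10⁻⁶/0.0215) = 0.0110 m/s.

0.0110 m/s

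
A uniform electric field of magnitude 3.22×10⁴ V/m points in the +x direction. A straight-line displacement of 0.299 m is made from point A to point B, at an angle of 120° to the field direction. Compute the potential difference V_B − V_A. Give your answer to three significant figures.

4810 V

Only the component of displacement along E changes the potential: ΔV = −E·d·cosθ.
ΔV = −(3.22×10⁴ V/m)(0.299 m)cos120° = 4810 V.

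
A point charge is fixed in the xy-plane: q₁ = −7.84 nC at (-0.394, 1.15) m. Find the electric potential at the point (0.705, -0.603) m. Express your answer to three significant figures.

Electric potential is a scalar, so the contributions from each charge add algebraically: V = Σ kqᵢ/rᵢ.
Distances from the field point to each charge: r₁ = 2.07 m.
V = k[(-7.84×10⁻⁹)/(2.07)] = -34.1 V.

-34.1 V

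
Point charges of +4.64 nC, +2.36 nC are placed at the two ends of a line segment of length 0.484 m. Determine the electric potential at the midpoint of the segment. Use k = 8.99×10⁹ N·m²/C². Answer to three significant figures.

260 V

Electric potential is a scalar, so the contributions from each charge add algebraically: V = Σ kqᵢ/rᵢ.
Each charge is 0.242 m from the midpoint.
V = k[(4.64×10⁻⁹)/(0.242) + (2.36×10⁻⁹)/(0.242)] = 260 V.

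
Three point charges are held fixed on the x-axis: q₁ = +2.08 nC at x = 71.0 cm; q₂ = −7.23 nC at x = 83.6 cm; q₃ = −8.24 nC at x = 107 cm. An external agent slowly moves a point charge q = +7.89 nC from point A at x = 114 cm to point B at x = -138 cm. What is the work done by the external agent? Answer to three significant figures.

For quasistatic motion the external work equals the change in potential energy: W_ext = qΔV = q(V_B − V_A).
At A: distances to the source charges are 0.430 m, 0.304 m, 0.0700 m; V_A = Σ kqᵢ/rᵢ = -1230 V.
At B: distances to the source charges are 2.09 m, 2.22 m, 2.45 m; V_B = Σ kqᵢ/rᵢ = -50.6 V.
ΔV = V_B − V_A = 1180 V.
W_ext = qΔV = (7.89×10⁻⁹ C)(1180 V) = 9.29×10⁻⁶ J.

9.29×10⁻⁶ J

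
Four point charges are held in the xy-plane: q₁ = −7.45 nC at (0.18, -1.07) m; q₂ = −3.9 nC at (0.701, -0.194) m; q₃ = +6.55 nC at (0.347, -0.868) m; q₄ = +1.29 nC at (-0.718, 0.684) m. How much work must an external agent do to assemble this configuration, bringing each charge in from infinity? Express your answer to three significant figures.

The work to assemble the configuration equals its total potential energy, U = Σ kqᵢqⱼ/rᵢⱼ over all pairs.
Pair separations: r₁₂ = 1.02 m, r₁₃ = 0.262 m, r₁₄ = 1.97 m, r₂₃ = 0.761 m, r₂₄ = 1.67 m, r₃₄ = 1.88 m.
Summing all 6 pair terms gives U = -1.75×10⁻⁶ J.

-1.75×10⁻⁶ J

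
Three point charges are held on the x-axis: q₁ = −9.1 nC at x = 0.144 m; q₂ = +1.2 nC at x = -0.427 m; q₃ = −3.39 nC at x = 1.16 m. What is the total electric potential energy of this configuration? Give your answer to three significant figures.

7.80×10⁻⁸ J

The assembly work is the sum of pairwise potential energies, U = Σ_{i<j} kqᵢqⱼ/rᵢⱼ.
Pair separations: r₁₂ = 0.571 m, r₁₃ = 1.02 m, r₂₃ = 1.59 m.
U = (-1.72×10⁻⁷) + (2.73×10⁻⁷) + (-2.30×10⁻⁸) = 7.80×10⁻⁸ J.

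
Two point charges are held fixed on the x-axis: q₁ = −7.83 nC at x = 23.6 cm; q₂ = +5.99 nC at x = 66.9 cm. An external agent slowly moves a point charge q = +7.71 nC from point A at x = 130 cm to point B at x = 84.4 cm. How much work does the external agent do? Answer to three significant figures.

For quasistatic motion the external work equals the change in potential energy: W_ext = qΔV = q(V_B − V_A).
At A: distances to the source charges are 1.06 m, 0.631 m; V_A = Σ kqᵢ/rᵢ = 19.2 V.
At B: distances to the source charges are 0.608 m, 0.175 m; V_B = Σ kqᵢ/rᵢ = 192 V.
ΔV = V_B − V_A = 173 V.
W_ext = qΔV = (7.71×10⁻⁹ C)(173 V) = 1.33×10⁻⁶ J.

1.33×10⁻⁶ J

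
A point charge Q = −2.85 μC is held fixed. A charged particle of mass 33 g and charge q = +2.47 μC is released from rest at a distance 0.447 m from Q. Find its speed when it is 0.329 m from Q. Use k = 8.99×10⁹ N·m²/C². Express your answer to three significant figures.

Only the electrostatic force acts, so mechanical energy is conserved: ½mv² = U₁ − U₂ = kQq(1/r₁ − 1/r₂).
U₁ − U₂ = (8.99×10⁹ N·m²/C²)(-2.85×10⁻⁶ C)(2.47×10⁻⁶ C)(1/0.447 − 1/0.329) = 0.0508 J.
v = √(2·0.0508/0.0330) = 1.75 m/s.

1.75 m/s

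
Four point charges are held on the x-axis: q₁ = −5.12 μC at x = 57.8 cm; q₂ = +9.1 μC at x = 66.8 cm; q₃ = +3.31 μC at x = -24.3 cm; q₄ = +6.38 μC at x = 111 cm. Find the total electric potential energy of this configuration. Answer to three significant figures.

-3.77 J

The work to assemble the configuration equals its total potential energy, U = Σ kqᵢqⱼ/rᵢⱼ over all pairs.
Pair separations: r₁₂ = 0.0900 m, r₁₃ = 0.821 m, r₁₄ = 0.532 m, r₂₃ = 0.911 m, r₂₄ = 0.442 m, r₃₄ = 1.35 m.
Summing all 6 pair terms gives U = -3.77 J.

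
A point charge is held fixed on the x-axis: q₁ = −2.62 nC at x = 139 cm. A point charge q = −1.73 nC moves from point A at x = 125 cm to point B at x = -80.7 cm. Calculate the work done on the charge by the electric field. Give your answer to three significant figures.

2.73×10⁻⁷ J

The work done by the electric force is W_field = −ΔU = −q(V_B − V_A) = q(V_A − V_B).
At A: distance to the source charge is 0.140 m; V_A = kq₁/r = -168 V.
At B: distance to the source charge is 2.20 m; V_B = kq₁/r = -10.7 V.
ΔV = V_B − V_A = 158 V.
W_field = −qΔV = −(-1.73×10⁻⁹ C)(158 V) = 2.73×10⁻⁷ J.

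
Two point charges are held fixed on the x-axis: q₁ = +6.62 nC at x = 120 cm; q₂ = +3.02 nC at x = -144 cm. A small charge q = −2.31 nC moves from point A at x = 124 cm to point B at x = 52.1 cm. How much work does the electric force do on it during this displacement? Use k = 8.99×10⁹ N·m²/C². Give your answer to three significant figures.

-3.23×10⁻⁶ J

The work done by the electric force is W_field = −ΔU = −q(V_B − V_A) = q(V_A − V_B).
At A: distances to the source charges are 0.0400 m, 2.68 m; V_A = Σ kqᵢ/rᵢ = 1500 V.
At B: distances to the source charges are 0.679 m, 1.96 m; V_B = Σ kqᵢ/rᵢ = 101 V.
ΔV = V_B − V_A = -1400 V.
W_field = −qΔV = −(-2.31×10⁻⁹ C)(-1400 V) = -3.23×10⁻⁶ J.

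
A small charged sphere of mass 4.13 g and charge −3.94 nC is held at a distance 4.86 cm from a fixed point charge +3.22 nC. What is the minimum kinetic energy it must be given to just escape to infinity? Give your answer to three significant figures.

To just escape, total mechanical energy must reach zero at infinity: ½mv²_min + U = 0, so ½mv²_min = −U = |kQq|/r.
|U| = |kQq|/r = (8.99×10⁹ N·m²/C²)(3.22×10⁻⁹)(3.94×10⁻⁹)/(0.0486) = 2.35×10⁻⁶ J.

2.35×10⁻⁶ J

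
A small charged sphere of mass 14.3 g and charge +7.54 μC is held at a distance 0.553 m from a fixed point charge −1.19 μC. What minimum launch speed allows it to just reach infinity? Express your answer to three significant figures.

To just escape, total mechanical energy must reach zero at infinity: ½mv²_min + U = 0, so ½mv²_min = −U = |kQq|/r.
|U| = |kQq|/r = (8.99×10⁹ N·m²/C²)(1.19×10⁻⁶)(7.54×10⁻⁶)/(0.553) = 0.146 J.
v_min = √(2|U|/m) = √(2·0.146/0.0143) = 4.52 m/s.

4.52 m/s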